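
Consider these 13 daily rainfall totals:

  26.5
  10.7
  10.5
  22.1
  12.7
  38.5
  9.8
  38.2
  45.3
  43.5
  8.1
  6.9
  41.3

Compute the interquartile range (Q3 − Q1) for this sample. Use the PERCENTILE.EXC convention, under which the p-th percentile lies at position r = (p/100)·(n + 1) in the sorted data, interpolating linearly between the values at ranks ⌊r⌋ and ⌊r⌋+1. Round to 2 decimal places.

Sorted: 6.9, 8.1, 9.8, 10.5, 10.7, 12.7, 22.1, 26.5, 38.2, 38.5, 41.3, 43.5, 45.3.
n = 13.
P25: r = 3.5; ranks 3–4 are 9.8, 10.5; interpolating gives 10.15.
P75: r = 10.5; ranks 10–11 are 38.5, 41.3; interpolating gives 39.9.
Difference: 39.9 − 10.15 = 29.75.

29.75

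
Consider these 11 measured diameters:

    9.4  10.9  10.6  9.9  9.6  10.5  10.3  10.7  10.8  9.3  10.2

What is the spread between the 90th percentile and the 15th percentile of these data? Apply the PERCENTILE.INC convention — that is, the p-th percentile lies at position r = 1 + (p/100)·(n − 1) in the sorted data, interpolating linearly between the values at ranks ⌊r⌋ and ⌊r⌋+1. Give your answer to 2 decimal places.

Sorted: 9.3, 9.4, 9.6, 9.9, 10.2, 10.3, 10.5, 10.6, 10.7, 10.8, 10.9.
n = 11.
P15: r = 2.5; ranks 2–3 are 9.4, 9.6; interpolating gives 9.5.
P90: r = 10 (integer) → 10.8.
Difference: 10.8 − 9.5 = 1.3.

1.30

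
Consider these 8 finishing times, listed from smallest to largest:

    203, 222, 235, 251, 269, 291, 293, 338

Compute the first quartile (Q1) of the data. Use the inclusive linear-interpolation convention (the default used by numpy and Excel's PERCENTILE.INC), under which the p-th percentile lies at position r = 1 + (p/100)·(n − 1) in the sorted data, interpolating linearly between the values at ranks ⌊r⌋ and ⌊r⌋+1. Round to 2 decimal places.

231.75

n = 8.
r = 1 + (25/100)·(8 − 1) = 1 + 1.75 = 2.75.
Rank 2 is 222 and rank 3 is 235.
Interpolate: 222 + 0.75·(235 − 222) = 222 + 0.75·13 = 231.75.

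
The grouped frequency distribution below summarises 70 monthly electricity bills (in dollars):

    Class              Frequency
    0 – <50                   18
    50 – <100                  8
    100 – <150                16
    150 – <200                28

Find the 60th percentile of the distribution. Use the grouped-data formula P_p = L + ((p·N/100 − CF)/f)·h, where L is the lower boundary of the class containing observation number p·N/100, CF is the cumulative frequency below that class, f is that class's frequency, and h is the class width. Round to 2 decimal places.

N = 70; target position k = 60/100 · 70 = 42.
Cumulative frequencies: 18, 26, 42, 70.
Observation 42 falls in the class 100 – <150.
L = 100, CF = 26, f = 16, h = 50.
P60 = 100 + ((42 − 26)/16)·50 = 100 + 50 = 150.

150.00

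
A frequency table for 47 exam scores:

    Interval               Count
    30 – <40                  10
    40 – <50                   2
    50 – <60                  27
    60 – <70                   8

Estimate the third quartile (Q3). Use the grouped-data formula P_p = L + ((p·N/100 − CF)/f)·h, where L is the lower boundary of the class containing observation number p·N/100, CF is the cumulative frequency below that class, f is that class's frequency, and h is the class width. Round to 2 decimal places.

58.61

N = 47; target position k = 75/100 · 47 = 35.25.
Cumulative frequencies: 10, 12, 39, 47.
Observation 35.25 falls in the class 50 – <60.
L = 50, CF = 12, f = 27, h = 10.
P75 = 50 + ((35.25 − 12)/27)·10 = 50 + 8.61111 = 58.6111.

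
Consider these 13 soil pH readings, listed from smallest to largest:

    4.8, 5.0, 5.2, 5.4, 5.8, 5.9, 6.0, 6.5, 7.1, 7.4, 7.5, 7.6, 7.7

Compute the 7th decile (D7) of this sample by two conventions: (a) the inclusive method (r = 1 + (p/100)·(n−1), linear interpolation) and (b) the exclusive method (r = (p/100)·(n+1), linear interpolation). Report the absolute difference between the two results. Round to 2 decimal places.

n = 13.
(a) r = 9.4; between ranks 9 (7.1) and 10 (7.4): 7.22.
(b) r = 9.8; between ranks 9 (7.1) and 10 (7.4): 7.34.
|7.22 − 7.34| = 0.12.

0.12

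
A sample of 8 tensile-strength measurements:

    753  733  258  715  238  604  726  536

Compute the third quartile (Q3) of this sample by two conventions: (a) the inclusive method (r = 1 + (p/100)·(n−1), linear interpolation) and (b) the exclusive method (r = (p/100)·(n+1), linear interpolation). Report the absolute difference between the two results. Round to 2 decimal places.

Sorted: 238, 258, 536, 604, 715, 726, 733, 753.
n = 8.
(a) r = 6.25; between ranks 6 (726) and 7 (733): 727.75.
(b) r = 6.75; between ranks 6 (726) and 7 (733): 731.25.
|727.75 − 731.25| = 3.5.

3.50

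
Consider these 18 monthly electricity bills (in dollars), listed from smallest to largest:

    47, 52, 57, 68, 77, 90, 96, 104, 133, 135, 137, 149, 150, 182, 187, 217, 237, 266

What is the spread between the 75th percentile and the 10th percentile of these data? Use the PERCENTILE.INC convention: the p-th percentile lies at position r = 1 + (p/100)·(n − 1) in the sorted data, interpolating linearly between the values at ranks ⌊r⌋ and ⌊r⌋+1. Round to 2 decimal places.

n = 18.
P10: r = 2.7; ranks 2–3 are 52, 57; interpolating gives 55.5.
P75: r = 13.75; ranks 13–14 are 150, 182; interpolating gives 174.
Difference: 174 − 55.5 = 118.5.

118.50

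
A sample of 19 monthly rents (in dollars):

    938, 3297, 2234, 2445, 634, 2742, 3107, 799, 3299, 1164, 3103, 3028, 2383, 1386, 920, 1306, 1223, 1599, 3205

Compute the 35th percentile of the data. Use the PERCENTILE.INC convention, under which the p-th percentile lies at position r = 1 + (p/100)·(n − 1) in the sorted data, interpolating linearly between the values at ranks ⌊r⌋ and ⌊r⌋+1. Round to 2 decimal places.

Sorted: 634, 799, 920, 938, 1164, 1223, 1306, 1386, 1599, 2234, 2383, 2445, 2742, 3028, 3103, 3107, 3205, 3297, 3299.
n = 19.
r = 1 + (35/100)·(19 − 1) = 1 + 6.3 = 7.3.
Rank 7 is 1306 and rank 8 is 1386.
Interpolate: 1306 + 0.3·(1386 − 1306) = 1306 + 0.3·80 = 1330.

1330.00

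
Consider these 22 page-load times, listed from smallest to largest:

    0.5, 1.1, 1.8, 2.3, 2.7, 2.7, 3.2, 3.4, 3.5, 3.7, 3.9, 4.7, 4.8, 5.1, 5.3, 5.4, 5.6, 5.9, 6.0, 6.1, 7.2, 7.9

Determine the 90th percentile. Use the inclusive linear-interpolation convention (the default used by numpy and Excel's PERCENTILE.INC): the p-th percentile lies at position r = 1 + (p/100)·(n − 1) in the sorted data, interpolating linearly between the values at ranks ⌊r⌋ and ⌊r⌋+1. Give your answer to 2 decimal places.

6.09

n = 22.
r = 1 + (90/100)·(22 − 1) = 1 + 18.9 = 19.9.
Rank 19 is 6.0 and rank 20 is 6.1.
Interpolate: 6.0 + 0.9·(6.1 − 6.0) = 6.0 + 0.9·0.1 = 6.09.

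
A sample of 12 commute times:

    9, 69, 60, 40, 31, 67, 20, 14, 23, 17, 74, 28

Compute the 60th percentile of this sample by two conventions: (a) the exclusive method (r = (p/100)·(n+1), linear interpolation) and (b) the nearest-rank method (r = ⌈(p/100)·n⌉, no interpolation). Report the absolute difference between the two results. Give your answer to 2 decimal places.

1.80

Sorted: 9, 14, 17, 20, 23, 28, 31, 40, 60, 67, 69, 74.
n = 12.
(a) r = 7.8; between ranks 7 (31) and 8 (40): 38.2.
(b) the nearest-rank method: rank 8 → 40.
|38.2 − 40| = 1.8.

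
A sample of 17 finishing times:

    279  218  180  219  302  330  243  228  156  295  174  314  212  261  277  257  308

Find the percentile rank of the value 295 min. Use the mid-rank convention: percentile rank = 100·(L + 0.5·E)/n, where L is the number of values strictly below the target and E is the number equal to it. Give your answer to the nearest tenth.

Sorted: 156, 174, 180, 212, 218, 219, 228, 243, 257, 261, 277, 279, 295, 302, 308, 314, 330.
Count below 295: L = 12; count equal: E = 1; n = 17.
Percentile rank = 100·(12 + 0.5·1)/17 = 100·12.5/17 = 73.53.

73.5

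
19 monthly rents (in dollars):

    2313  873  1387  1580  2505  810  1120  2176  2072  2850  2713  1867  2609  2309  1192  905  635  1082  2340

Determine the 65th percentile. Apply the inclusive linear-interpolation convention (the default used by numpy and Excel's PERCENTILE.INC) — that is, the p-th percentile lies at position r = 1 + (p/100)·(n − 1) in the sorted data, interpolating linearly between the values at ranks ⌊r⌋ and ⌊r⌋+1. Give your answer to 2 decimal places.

Sorted: 635, 810, 873, 905, 1082, 1120, 1192, 1387, 1580, 1867, 2072, 2176, 2309, 2313, 2340, 2505, 2609, 2713, 2850.
n = 19.
r = 1 + (65/100)·(19 − 1) = 1 + 11.7 = 12.7.
Rank 12 is 2176 and rank 13 is 2309.
Interpolate: 2176 + 0.7·(2309 − 2176) = 2176 + 0.7·133 = 2269.1.

2269.10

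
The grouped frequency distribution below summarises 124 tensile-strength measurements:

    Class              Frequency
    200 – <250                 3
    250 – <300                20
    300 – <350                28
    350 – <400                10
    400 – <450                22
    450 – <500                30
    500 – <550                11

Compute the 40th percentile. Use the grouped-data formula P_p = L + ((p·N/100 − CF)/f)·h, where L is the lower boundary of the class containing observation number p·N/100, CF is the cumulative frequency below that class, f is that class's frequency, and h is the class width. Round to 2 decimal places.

347.50

N = 124; target position k = 40/100 · 124 = 49.6.
Cumulative frequencies: 3, 23, 51, 61, 83, 113, 124.
Observation 49.6 falls in the class 300 – <350.
L = 300, CF = 23, f = 28, h = 50.
P40 = 300 + ((49.6 − 23)/28)·50 = 300 + 47.5 = 347.5.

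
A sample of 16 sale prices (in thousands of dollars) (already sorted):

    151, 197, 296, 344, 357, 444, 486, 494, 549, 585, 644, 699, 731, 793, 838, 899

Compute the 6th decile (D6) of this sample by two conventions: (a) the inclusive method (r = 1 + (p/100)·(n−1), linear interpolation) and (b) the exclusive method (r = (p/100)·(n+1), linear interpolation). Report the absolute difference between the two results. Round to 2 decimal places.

11.80

n = 16.
(a) r = 10 → value at rank 10 = 585.
(b) r = 10.2; between ranks 10 (585) and 11 (644): 596.8.
|585 − 596.8| = 11.8.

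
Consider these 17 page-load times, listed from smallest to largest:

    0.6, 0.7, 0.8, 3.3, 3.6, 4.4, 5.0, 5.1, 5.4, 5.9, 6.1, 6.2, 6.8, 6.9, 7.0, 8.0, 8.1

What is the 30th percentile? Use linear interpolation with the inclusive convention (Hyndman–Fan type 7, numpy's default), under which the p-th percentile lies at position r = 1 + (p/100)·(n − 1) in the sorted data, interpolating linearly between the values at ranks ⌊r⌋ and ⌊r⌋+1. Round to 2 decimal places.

n = 17.
r = 1 + (30/100)·(17 − 1) = 1 + 4.8 = 5.8.
Rank 5 is 3.6 and rank 6 is 4.4.
Interpolate: 3.6 + 0.8·(4.4 − 3.6) = 3.6 + 0.8·0.8 = 4.24.

4.24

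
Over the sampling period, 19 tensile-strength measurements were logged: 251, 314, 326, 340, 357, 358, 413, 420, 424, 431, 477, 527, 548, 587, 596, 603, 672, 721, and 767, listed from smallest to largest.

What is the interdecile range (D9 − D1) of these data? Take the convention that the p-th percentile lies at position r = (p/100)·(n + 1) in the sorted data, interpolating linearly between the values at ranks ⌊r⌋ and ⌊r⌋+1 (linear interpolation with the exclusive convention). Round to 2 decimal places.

n = 19.
P10: r = 2 (integer) → 314.
P90: r = 18 (integer) → 721.
Difference: 721 − 314 = 407.

407.00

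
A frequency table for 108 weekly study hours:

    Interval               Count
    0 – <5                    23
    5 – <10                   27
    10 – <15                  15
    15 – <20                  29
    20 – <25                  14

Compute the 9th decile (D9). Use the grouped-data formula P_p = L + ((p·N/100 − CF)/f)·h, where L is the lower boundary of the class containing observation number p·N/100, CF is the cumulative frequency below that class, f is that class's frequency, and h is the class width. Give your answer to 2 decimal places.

N = 108; target position k = 90/100 · 108 = 97.2.
Cumulative frequencies: 23, 50, 65, 94, 108.
Observation 97.2 falls in the class 20 – <25.
L = 20, CF = 94, f = 14, h = 5.
P90 = 20 + ((97.2 − 94)/14)·5 = 20 + 1.14286 = 21.1429.

21.14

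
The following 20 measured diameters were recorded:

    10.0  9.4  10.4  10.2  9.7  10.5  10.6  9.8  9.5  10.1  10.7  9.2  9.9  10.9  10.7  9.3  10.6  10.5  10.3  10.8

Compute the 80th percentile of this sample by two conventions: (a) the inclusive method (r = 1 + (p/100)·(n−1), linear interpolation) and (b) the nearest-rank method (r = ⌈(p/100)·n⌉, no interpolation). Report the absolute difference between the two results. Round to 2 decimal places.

0.02

Sorted: 9.2, 9.3, 9.4, 9.5, 9.7, 9.8, 9.9, 10.0, 10.1, 10.2, 10.3, 10.4, 10.5, 10.5, 10.6, 10.6, 10.7, 10.7, 10.8, 10.9.
n = 20.
(a) r = 16.2; between ranks 16 (10.6) and 17 (10.7): 10.62.
(b) the nearest-rank method: rank 16 → 10.6.
|10.62 − 10.6| = 0.02.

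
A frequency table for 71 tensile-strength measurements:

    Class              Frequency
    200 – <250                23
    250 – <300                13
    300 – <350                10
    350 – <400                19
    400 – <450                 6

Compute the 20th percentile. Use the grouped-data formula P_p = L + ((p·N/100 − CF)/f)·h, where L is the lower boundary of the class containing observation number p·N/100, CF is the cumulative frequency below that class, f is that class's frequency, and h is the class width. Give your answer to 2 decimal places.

N = 71; target position k = 20/100 · 71 = 14.2.
Cumulative frequencies: 23, 36, 46, 65, 71.
Observation 14.2 falls in the class 200 – <250.
L = 200, CF = 0, f = 23, h = 50.
P20 = 200 + ((14.2 − 0)/23)·50 = 200 + 30.8696 = 230.87.

230.87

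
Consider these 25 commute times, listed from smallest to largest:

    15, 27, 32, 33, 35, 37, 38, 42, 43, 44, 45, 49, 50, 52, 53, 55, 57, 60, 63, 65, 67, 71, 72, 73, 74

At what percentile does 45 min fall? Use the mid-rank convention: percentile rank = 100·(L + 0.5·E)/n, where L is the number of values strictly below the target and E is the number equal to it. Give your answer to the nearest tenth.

Count below 45: L = 10; count equal: E = 1; n = 25.
Percentile rank = 100·(10 + 0.5·1)/25 = 100·10.5/25 = 42.

42.0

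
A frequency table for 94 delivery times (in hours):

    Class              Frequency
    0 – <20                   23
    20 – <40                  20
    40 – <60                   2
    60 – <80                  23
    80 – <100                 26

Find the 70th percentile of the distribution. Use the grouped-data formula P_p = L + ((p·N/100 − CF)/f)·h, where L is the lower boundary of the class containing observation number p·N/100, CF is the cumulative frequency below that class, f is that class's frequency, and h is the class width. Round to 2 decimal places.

N = 94; target position k = 70/100 · 94 = 65.8.
Cumulative frequencies: 23, 43, 45, 68, 94.
Observation 65.8 falls in the class 60 – <80.
L = 60, CF = 45, f = 23, h = 20.
P70 = 60 + ((65.8 − 45)/23)·20 = 60 + 18.087 = 78.087.

78.09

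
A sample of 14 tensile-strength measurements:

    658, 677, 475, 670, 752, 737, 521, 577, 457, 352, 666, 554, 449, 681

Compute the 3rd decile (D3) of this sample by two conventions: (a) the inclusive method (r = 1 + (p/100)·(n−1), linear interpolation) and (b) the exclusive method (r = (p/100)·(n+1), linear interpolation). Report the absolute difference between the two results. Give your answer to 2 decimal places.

18.40

Sorted: 352, 449, 457, 475, 521, 554, 577, 658, 666, 670, 677, 681, 737, 752.
n = 14.
(a) r = 4.9; between ranks 4 (475) and 5 (521): 516.4.
(b) r = 4.5; between ranks 4 (475) and 5 (521): 498.
|516.4 − 498| = 18.4.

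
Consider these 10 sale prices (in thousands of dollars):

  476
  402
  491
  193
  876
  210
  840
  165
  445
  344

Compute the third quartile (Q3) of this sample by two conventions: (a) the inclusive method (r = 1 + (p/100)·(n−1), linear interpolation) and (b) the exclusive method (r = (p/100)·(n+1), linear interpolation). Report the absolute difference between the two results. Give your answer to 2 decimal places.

91.00

Sorted: 165, 193, 210, 344, 402, 445, 476, 491, 840, 876.
n = 10.
(a) r = 7.75; between ranks 7 (476) and 8 (491): 487.25.
(b) r = 8.25; between ranks 8 (491) and 9 (840): 578.25.
|487.25 − 578.25| = 91.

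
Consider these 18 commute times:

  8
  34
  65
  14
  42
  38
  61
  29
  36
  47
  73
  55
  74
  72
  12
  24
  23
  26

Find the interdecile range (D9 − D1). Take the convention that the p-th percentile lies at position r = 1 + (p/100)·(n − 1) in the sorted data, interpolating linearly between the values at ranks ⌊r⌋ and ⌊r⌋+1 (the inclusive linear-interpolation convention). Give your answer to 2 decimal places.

58.90

Sorted: 8, 12, 14, 23, 24, 26, 29, 34, 36, 38, 42, 47, 55, 61, 65, 72, 73, 74.
n = 18.
P10: r = 2.7; ranks 2–3 are 12, 14; interpolating gives 13.4.
P90: r = 16.3; ranks 16–17 are 72, 73; interpolating gives 72.3.
Difference: 72.3 − 13.4 = 58.9.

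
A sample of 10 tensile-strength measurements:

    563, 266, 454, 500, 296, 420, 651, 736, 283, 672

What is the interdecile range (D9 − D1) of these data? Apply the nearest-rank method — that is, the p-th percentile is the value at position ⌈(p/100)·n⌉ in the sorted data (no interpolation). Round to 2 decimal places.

Sorted: 266, 283, 296, 420, 454, 500, 563, 651, 672, 736.
n = 10.
P10: rank ⌈10/100·10⌉ = 1 → 266.
P90: rank ⌈90/100·10⌉ = 9 → 672.
Difference: 672 − 266 = 406.

406.00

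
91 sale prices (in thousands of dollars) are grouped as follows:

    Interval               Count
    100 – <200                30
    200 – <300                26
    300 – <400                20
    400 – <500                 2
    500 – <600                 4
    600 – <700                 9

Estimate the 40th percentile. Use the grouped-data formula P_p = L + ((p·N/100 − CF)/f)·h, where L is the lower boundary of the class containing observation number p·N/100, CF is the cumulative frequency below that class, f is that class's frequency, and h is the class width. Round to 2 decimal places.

224.62

N = 91; target position k = 40/100 · 91 = 36.4.
Cumulative frequencies: 30, 56, 76, 78, 82, 91.
Observation 36.4 falls in the class 200 – <300.
L = 200, CF = 30, f = 26, h = 100.
P40 = 200 + ((36.4 − 30)/26)·100 = 200 + 24.6154 = 224.615.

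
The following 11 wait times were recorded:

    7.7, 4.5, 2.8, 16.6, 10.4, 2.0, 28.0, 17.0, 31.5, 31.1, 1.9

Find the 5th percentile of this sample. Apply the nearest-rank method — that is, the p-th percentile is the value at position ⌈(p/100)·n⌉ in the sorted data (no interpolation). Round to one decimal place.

Sorted: 1.9, 2.0, 2.8, 4.5, 7.7, 10.4, 16.6, 17.0, 28.0, 31.1, 31.5.
n = 11.
Position = ⌈5/100 · 11⌉ = ⌈0.55⌉ = 1.
The value at rank 1 is 1.9.

1.9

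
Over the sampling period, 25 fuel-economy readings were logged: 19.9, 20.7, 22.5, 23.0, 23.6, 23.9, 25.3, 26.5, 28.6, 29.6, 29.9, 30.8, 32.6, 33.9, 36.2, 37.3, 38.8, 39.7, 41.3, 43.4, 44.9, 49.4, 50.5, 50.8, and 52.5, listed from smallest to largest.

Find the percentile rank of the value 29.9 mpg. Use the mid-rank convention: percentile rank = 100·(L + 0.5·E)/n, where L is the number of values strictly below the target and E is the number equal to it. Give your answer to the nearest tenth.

42.0

Count below 29.9: L = 10; count equal: E = 1; n = 25.
Percentile rank = 100·(10 + 0.5·1)/25 = 100·10.5/25 = 42.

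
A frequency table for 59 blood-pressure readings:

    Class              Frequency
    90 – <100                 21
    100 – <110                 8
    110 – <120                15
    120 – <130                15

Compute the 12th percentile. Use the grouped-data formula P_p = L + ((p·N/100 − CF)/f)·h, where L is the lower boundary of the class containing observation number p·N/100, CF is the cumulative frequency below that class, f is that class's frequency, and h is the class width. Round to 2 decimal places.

N = 59; target position k = 12/100 · 59 = 7.08.
Cumulative frequencies: 21, 29, 44, 59.
Observation 7.08 falls in the class 90 – <100.
L = 90, CF = 0, f = 21, h = 10.
P12 = 90 + ((7.08 − 0)/21)·10 = 90 + 3.37143 = 93.3714.

93.37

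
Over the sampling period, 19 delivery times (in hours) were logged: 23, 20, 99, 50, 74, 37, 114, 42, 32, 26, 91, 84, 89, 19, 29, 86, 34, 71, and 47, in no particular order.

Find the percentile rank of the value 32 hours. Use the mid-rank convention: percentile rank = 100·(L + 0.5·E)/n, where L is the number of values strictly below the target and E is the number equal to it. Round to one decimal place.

Sorted: 19, 20, 23, 26, 29, 32, 34, 37, 42, 47, 50, 71, 74, 84, 86, 89, 91, 99, 114.
Count below 32: L = 5; count equal: E = 1; n = 19.
Percentile rank = 100·(5 + 0.5·1)/19 = 100·5.5/19 = 28.95.

28.9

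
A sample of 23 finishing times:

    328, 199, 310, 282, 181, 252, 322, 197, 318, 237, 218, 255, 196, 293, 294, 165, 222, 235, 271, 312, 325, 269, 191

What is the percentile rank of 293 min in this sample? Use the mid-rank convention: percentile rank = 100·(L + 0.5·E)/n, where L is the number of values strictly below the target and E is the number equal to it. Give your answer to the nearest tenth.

Sorted: 165, 181, 191, 196, 197, 199, 218, 222, 235, 237, 252, 255, 269, 271, 282, 293, 294, 310, 312, 318, 322, 325, 328.
Count below 293: L = 15; count equal: E = 1; n = 23.
Percentile rank = 100·(15 + 0.5·1)/23 = 100·15.5/23 = 67.39.

67.4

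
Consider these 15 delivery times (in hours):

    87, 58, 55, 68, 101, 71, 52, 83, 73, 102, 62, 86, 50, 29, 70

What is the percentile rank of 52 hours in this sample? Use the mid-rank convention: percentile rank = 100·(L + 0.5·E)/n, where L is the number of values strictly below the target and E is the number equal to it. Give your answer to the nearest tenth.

16.7

Sorted: 29, 50, 52, 55, 58, 62, 68, 70, 71, 73, 83, 86, 87, 101, 102.
Count below 52: L = 2; count equal: E = 1; n = 15.
Percentile rank = 100·(2 + 0.5·1)/15 = 100·2.5/15 = 16.67.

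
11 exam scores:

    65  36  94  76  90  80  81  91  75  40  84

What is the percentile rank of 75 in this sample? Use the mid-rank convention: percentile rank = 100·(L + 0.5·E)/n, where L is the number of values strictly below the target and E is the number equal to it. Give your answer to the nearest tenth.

31.8

Sorted: 36, 40, 65, 75, 76, 80, 81, 84, 90, 91, 94.
Count below 75: L = 3; count equal: E = 1; n = 11.
Percentile rank = 100·(3 + 0.5·1)/11 = 100·3.5/11 = 31.82.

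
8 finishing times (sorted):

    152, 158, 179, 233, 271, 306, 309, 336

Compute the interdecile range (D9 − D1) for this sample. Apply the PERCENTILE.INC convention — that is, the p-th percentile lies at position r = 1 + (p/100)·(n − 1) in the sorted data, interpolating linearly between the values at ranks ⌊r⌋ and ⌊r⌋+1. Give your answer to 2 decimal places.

n = 8.
P10: r = 1.7; ranks 1–2 are 152, 158; interpolating gives 156.2.
P90: r = 7.3; ranks 7–8 are 309, 336; interpolating gives 317.1.
Difference: 317.1 − 156.2 = 160.9.

160.90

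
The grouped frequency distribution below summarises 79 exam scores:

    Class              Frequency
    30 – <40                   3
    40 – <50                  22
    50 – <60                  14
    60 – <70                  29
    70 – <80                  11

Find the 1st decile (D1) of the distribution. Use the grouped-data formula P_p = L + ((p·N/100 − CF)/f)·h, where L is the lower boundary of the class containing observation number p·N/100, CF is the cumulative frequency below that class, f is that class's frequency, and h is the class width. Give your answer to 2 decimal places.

N = 79; target position k = 10/100 · 79 = 7.9.
Cumulative frequencies: 3, 25, 39, 68, 79.
Observation 7.9 falls in the class 40 – <50.
L = 40, CF = 3, f = 22, h = 10.
P10 = 40 + ((7.9 − 3)/22)·10 = 40 + 2.22727 = 42.2273.

42.23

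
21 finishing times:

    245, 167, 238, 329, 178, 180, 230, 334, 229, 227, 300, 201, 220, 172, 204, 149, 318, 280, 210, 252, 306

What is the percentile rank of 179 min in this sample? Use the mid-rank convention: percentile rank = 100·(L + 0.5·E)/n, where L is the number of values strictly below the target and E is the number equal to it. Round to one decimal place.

Sorted: 149, 167, 172, 178, 180, 201, 204, 210, 220, 227, 229, 230, 238, 245, 252, 280, 300, 306, 318, 329, 334.
Count below 179: L = 4; count equal: E = 0; n = 21.
Percentile rank = 100·(4 + 0.5·0)/21 = 100·4/21 = 19.05.

19.0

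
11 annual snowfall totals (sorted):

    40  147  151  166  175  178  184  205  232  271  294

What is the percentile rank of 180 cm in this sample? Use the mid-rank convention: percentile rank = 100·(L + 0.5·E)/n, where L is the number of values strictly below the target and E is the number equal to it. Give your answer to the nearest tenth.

Count below 180: L = 6; count equal: E = 0; n = 11.
Percentile rank = 100·(6 + 0.5·0)/11 = 100·6/11 = 54.55.

54.5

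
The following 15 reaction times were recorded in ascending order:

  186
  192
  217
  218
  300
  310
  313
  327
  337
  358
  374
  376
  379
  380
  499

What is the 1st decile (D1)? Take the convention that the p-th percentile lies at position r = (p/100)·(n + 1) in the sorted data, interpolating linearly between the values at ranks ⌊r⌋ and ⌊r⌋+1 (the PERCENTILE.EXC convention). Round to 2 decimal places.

189.60

n = 15.
r = (10/100)·(15 + 1) = 1.6.
Rank 1 is 186 and rank 2 is 192.
Interpolate: 186 + 0.6·(192 − 186) = 186 + 0.6·6 = 189.6.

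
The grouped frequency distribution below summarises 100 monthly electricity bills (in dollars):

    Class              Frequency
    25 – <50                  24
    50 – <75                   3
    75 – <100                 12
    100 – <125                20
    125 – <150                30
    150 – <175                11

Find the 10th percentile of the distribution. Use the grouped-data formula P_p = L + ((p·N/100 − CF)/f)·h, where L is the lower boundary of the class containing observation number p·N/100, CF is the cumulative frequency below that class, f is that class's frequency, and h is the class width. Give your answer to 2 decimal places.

35.42

N = 100; target position k = 10/100 · 100 = 10.
Cumulative frequencies: 24, 27, 39, 59, 89, 100.
Observation 10 falls in the class 25 – <50.
L = 25, CF = 0, f = 24, h = 25.
P10 = 25 + ((10 − 0)/24)·25 = 25 + 10.4167 = 35.4167.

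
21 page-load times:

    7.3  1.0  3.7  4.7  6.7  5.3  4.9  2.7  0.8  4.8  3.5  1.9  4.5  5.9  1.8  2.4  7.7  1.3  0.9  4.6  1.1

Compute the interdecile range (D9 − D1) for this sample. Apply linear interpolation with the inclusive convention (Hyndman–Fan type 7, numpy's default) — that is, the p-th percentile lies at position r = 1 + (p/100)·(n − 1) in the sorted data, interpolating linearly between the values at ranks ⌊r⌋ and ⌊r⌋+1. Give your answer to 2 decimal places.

5.70

Sorted: 0.8, 0.9, 1.0, 1.1, 1.3, 1.8, 1.9, 2.4, 2.7, 3.5, 3.7, 4.5, 4.6, 4.7, 4.8, 4.9, 5.3, 5.9, 6.7, 7.3, 7.7.
n = 21.
P10: r = 3 (integer) → 1.
P90: r = 19 (integer) → 6.7.
Difference: 6.7 − 1 = 5.7.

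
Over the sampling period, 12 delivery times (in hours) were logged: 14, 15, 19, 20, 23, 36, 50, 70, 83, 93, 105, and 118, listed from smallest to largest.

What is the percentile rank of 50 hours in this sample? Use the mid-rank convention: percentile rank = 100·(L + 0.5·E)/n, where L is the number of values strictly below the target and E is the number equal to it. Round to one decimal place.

54.2

Count below 50: L = 6; count equal: E = 1; n = 12.
Percentile rank = 100·(6 + 0.5·1)/12 = 100·6.5/12 = 54.17.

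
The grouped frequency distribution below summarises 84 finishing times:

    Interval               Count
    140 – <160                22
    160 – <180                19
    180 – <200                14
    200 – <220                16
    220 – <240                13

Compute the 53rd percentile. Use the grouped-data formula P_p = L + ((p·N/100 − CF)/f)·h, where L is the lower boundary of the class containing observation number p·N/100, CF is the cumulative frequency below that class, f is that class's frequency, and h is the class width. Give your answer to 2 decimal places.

185.03

N = 84; target position k = 53/100 · 84 = 44.52.
Cumulative frequencies: 22, 41, 55, 71, 84.
Observation 44.52 falls in the class 180 – <200.
L = 180, CF = 41, f = 14, h = 20.
P53 = 180 + ((44.52 − 41)/14)·20 = 180 + 5.02857 = 185.029.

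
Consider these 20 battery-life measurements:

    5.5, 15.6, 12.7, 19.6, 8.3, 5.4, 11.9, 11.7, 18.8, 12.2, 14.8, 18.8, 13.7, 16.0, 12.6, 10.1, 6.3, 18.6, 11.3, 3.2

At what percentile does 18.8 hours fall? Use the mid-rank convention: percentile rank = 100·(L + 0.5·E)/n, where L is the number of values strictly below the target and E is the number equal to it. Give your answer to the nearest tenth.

Sorted: 3.2, 5.4, 5.5, 6.3, 8.3, 10.1, 11.3, 11.7, 11.9, 12.2, 12.6, 12.7, 13.7, 14.8, 15.6, 16.0, 18.6, 18.8, 18.8, 19.6.
Count below 18.8: L = 17; count equal: E = 2; n = 20.
Percentile rank = 100·(17 + 0.5·2)/20 = 100·18/20 = 90.

90.0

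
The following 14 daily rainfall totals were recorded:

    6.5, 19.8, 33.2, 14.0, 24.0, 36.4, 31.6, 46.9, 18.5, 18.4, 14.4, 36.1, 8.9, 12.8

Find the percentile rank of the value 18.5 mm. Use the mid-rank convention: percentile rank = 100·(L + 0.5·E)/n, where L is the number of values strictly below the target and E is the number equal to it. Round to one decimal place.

Sorted: 6.5, 8.9, 12.8, 14.0, 14.4, 18.4, 18.5, 19.8, 24.0, 31.6, 33.2, 36.1, 36.4, 46.9.
Count below 18.5: L = 6; count equal: E = 1; n = 14.
Percentile rank = 100·(6 + 0.5·1)/14 = 100·6.5/14 = 46.43.

46.4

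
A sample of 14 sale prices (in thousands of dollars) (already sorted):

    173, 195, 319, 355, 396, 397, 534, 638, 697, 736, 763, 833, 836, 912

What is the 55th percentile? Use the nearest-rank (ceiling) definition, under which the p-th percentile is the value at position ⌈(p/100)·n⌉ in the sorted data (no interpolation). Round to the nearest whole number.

638

n = 14.
Position = ⌈55/100 · 14⌉ = ⌈7.7⌉ = 8.
The value at rank 8 is 638.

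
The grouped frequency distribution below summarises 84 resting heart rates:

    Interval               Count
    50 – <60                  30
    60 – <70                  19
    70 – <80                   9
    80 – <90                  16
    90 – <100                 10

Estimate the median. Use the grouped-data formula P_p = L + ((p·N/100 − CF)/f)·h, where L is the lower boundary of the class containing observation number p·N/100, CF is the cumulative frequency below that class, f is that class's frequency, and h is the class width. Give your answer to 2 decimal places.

66.32

N = 84; target position k = 50/100 · 84 = 42.
Cumulative frequencies: 30, 49, 58, 74, 84.
Observation 42 falls in the class 60 – <70.
L = 60, CF = 30, f = 19, h = 10.
P50 = 60 + ((42 − 30)/19)·10 = 60 + 6.31579 = 66.3158.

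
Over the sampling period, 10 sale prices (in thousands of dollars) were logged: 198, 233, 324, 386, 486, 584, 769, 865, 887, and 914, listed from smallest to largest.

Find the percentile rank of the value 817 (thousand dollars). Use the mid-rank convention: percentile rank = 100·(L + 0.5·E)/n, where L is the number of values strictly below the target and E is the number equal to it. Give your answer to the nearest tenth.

Count below 817: L = 7; count equal: E = 0; n = 10.
Percentile rank = 100·(7 + 0.5·0)/10 = 100·7/10 = 70.

70.0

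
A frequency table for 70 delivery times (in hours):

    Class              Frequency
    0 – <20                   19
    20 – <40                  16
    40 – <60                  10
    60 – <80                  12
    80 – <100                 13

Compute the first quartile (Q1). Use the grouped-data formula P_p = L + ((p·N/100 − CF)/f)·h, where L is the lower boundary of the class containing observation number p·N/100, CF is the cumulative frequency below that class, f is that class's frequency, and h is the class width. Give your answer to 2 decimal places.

N = 70; target position k = 25/100 · 70 = 17.5.
Cumulative frequencies: 19, 35, 45, 57, 70.
Observation 17.5 falls in the class 0 – <20.
L = 0, CF = 0, f = 19, h = 20.
P25 = 0 + ((17.5 − 0)/19)·20 = 0 + 18.4211 = 18.4211.

18.42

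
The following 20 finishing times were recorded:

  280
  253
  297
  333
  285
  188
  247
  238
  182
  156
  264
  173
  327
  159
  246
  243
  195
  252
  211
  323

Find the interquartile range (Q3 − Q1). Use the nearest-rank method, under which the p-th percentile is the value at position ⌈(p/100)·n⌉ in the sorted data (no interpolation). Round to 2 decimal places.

Sorted: 156, 159, 173, 182, 188, 195, 211, 238, 243, 246, 247, 252, 253, 264, 280, 285, 297, 323, 327, 333.
n = 20.
P25: rank ⌈25/100·20⌉ = 5 → 188.
P75: rank ⌈75/100·20⌉ = 15 → 280.
Difference: 280 − 188 = 92.

92.00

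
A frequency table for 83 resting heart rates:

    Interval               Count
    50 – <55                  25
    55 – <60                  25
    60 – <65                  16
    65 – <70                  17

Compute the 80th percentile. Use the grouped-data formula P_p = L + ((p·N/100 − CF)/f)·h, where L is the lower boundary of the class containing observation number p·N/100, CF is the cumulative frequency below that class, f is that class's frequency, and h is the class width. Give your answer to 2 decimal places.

65.12

N = 83; target position k = 80/100 · 83 = 66.4.
Cumulative frequencies: 25, 50, 66, 83.
Observation 66.4 falls in the class 65 – <70.
L = 65, CF = 66, f = 17, h = 5.
P80 = 65 + ((66.4 − 66)/17)·5 = 65 + 0.117647 = 65.1176.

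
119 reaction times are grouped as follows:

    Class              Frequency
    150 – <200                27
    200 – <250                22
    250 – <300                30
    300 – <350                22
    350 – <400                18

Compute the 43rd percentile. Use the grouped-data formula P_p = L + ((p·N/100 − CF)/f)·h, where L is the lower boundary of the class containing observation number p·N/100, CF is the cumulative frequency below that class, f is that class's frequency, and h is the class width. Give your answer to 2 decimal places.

N = 119; target position k = 43/100 · 119 = 51.17.
Cumulative frequencies: 27, 49, 79, 101, 119.
Observation 51.17 falls in the class 250 – <300.
L = 250, CF = 49, f = 30, h = 50.
P43 = 250 + ((51.17 − 49)/30)·50 = 250 + 3.61667 = 253.617.

253.62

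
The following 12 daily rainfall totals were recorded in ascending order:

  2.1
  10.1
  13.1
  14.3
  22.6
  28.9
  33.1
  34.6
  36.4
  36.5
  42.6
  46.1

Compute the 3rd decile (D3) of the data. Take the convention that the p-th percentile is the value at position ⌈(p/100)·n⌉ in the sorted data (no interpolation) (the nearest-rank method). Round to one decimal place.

14.3

n = 12.
Position = ⌈30/100 · 12⌉ = ⌈3.6⌉ = 4.
The value at rank 4 is 14.3.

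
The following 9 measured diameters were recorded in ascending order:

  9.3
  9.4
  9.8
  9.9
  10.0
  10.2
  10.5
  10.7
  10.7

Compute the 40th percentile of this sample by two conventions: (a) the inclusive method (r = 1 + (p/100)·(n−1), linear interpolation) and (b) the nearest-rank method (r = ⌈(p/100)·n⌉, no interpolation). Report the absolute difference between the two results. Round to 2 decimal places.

n = 9.
(a) r = 4.2; between ranks 4 (9.9) and 5 (10.0): 9.92.
(b) the nearest-rank method: rank 4 → 9.9.
|9.92 − 9.9| = 0.02.

0.02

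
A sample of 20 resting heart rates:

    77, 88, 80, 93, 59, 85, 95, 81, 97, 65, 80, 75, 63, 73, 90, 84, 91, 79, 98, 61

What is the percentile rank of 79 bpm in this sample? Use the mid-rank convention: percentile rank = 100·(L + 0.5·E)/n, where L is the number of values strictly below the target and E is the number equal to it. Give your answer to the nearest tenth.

Sorted: 59, 61, 63, 65, 73, 75, 77, 79, 80, 80, 81, 84, 85, 88, 90, 91, 93, 95, 97, 98.
Count below 79: L = 7; count equal: E = 1; n = 20.
Percentile rank = 100·(7 + 0.5·1)/20 = 100·7.5/20 = 37.5.

37.5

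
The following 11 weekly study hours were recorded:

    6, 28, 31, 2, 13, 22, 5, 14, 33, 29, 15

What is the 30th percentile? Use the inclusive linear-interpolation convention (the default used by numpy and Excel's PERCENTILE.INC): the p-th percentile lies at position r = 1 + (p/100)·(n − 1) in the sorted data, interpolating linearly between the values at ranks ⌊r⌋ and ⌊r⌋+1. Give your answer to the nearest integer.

13

Sorted: 2, 5, 6, 13, 14, 15, 22, 28, 29, 31, 33.
n = 11.
r = 1 + (30/100)·(11 − 1) = 1 + 3 = 4.
r is an integer, so P30 is the value at rank 4: 13.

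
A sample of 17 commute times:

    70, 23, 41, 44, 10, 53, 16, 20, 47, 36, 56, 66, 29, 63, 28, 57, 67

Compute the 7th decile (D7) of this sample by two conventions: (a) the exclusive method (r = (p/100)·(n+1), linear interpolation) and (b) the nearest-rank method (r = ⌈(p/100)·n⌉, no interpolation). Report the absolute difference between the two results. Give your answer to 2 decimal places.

0.60

Sorted: 10, 16, 20, 23, 28, 29, 36, 41, 44, 47, 53, 56, 57, 63, 66, 67, 70.
n = 17.
(a) r = 12.6; between ranks 12 (56) and 13 (57): 56.6.
(b) the nearest-rank method: rank 12 → 56.
|56.6 − 56| = 0.6.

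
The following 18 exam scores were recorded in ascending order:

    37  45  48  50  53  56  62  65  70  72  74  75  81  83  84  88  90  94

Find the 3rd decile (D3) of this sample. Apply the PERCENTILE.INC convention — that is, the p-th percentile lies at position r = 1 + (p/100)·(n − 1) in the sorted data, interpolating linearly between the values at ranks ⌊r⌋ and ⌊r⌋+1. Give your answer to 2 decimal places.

56.60

n = 18.
r = 1 + (30/100)·(18 − 1) = 1 + 5.1 = 6.1.
Rank 6 is 56 and rank 7 is 62.
Interpolate: 56 + 0.1·(62 − 56) = 56 + 0.1·6 = 56.6.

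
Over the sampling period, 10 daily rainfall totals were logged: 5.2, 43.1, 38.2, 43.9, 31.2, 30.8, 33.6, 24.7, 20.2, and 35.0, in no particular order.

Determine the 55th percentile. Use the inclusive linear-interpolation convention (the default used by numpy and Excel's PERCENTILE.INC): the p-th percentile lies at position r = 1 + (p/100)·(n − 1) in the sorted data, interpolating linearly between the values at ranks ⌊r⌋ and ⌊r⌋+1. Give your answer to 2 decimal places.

33.48

Sorted: 5.2, 20.2, 24.7, 30.8, 31.2, 33.6, 35.0, 38.2, 43.1, 43.9.
n = 10.
r = 1 + (55/100)·(10 − 1) = 1 + 4.95 = 5.95.
Rank 5 is 31.2 and rank 6 is 33.6.
Interpolate: 31.2 + 0.95·(33.6 − 31.2) = 31.2 + 0.95·2.4 = 33.48.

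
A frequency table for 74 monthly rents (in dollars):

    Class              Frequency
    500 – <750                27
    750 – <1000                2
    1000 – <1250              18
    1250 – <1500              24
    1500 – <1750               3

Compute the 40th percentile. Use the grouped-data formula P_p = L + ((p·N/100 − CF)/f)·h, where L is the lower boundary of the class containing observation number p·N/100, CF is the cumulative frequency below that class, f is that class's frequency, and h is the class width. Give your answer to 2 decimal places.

N = 74; target position k = 40/100 · 74 = 29.6.
Cumulative frequencies: 27, 29, 47, 71, 74.
Observation 29.6 falls in the class 1000 – <1250.
L = 1000, CF = 29, f = 18, h = 250.
P40 = 1000 + ((29.6 − 29)/18)·250 = 1000 + 8.33333 = 1008.33.

1008.33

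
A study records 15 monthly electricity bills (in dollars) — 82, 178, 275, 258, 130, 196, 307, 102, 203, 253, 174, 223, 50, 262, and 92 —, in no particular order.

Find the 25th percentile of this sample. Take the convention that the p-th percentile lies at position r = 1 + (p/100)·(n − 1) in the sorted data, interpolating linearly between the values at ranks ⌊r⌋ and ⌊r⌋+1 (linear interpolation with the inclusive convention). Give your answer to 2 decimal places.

116.00

Sorted: 50, 82, 92, 102, 130, 174, 178, 196, 203, 223, 253, 258, 262, 275, 307.
n = 15.
r = 1 + (25/100)·(15 − 1) = 1 + 3.5 = 4.5.
Rank 4 is 102 and rank 5 is 130.
Interpolate: 102 + 0.5·(130 − 102) = 102 + 0.5·28 = 116.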